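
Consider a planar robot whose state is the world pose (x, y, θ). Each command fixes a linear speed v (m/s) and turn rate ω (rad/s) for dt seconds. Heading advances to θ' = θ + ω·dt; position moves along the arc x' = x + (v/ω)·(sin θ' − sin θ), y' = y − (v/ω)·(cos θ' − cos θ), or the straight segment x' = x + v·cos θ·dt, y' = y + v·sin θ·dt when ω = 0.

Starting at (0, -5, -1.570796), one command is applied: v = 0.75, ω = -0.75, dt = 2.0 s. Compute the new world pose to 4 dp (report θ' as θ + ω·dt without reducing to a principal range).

(-0.9293, -5.9975, -3.0708)

θ' = -1.5708 + -0.75·2.0 = -3.0708
R = v/ω = 0.75/-0.75 = -1.0000
x' = 0 + -1.0000·(sin -3.0708 − sin -1.5708) = -0.9293
y' = -5 − -1.0000·(cos -3.0708 − cos -1.5708) = -5.9975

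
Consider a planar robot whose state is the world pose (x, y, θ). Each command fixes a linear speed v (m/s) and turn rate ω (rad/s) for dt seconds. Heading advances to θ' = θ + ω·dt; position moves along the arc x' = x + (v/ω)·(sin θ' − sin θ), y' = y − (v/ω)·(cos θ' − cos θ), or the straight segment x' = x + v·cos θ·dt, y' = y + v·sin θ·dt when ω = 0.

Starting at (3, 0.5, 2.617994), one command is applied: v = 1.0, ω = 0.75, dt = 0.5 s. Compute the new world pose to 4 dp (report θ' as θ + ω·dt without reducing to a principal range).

θ' = 2.6180 + 0.75·0.5 = 2.9930
R = v/ω = 1.0/0.75 = 1.3333
x' = 3 + 1.3333·(sin 2.9930 − sin 2.6180) = 2.5307
y' = 0.5 − 1.3333·(cos 2.9930 − cos 2.6180) = 0.6639

(2.5307, 0.6639, 2.9930)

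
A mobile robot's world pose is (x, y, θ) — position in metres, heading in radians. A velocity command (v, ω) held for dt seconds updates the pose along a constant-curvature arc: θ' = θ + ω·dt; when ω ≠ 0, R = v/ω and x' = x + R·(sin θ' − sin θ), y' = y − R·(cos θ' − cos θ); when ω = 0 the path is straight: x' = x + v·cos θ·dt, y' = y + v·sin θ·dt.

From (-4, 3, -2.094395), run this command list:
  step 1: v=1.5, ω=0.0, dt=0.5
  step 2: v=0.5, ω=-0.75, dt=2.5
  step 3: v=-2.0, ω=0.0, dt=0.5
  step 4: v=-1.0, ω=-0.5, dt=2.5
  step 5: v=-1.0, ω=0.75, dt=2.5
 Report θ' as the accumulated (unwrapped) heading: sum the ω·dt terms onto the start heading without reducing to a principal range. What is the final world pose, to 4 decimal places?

(-3.5943, -2.7812, -3.3444)

step 1: θ'=-2.0944 (straight) → pose (-4.3750, 2.3505, -2.0944)
step 2: θ'=-3.9694 (R=-0.6667) → pose (-5.4433, 2.2328, -3.9694)
step 3: θ'=-3.9694 (straight) → pose (-4.7668, 1.4964, -3.9694)
step 4: θ'=-5.2194 (R=2.0000) → pose (-4.4913, -0.8277, -5.2194)
step 5: θ'=-3.3444 (R=-1.3333) → pose (-3.5943, -2.7812, -3.3444)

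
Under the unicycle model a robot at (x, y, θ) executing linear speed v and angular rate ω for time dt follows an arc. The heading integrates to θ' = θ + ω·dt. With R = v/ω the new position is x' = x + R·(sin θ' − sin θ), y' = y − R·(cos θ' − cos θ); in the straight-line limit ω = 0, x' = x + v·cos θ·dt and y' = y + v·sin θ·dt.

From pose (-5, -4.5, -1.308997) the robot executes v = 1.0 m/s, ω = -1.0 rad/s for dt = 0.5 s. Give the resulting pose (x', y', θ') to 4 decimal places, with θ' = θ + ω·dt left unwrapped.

θ' = -1.3090 + -1.0·0.5 = -1.8090
R = v/ω = 1.0/-1.0 = -1.0000
x' = -5 + -1.0000·(sin -1.8090 − sin -1.3090) = -4.9942
y' = -4.5 − -1.0000·(cos -1.8090 − cos -1.3090) = -4.9948

(-4.9942, -4.9948, -1.8090)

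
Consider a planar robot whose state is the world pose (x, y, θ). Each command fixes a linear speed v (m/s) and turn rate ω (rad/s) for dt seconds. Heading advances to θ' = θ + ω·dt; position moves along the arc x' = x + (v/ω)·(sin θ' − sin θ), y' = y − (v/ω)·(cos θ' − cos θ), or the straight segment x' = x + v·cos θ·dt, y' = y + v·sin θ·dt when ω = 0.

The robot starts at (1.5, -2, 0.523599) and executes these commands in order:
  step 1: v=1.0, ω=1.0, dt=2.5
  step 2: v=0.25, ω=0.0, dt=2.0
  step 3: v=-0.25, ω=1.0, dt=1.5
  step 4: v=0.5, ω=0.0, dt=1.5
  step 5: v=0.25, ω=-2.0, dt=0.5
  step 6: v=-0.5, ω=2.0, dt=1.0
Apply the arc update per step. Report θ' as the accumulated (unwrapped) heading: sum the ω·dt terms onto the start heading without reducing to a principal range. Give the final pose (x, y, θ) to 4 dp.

(0.7582, -0.2967, 5.5236)

step 1: θ'=3.0236 (R=1.0000) → pose (1.1177, -0.1409, 3.0236)
step 2: θ'=3.0236 (straight) → pose (0.6212, -0.0821, 3.0236)
step 3: θ'=4.5236 (R=-0.2500) → pose (0.8962, 0.1193, 4.5236)
step 4: θ'=4.5236 (straight) → pose (0.7554, -0.6174, 4.5236)
step 5: θ'=3.5236 (R=-0.1250) → pose (0.6793, -0.7099, 3.5236)
step 6: θ'=5.5236 (R=-0.2500) → pose (0.7582, -0.2967, 5.5236)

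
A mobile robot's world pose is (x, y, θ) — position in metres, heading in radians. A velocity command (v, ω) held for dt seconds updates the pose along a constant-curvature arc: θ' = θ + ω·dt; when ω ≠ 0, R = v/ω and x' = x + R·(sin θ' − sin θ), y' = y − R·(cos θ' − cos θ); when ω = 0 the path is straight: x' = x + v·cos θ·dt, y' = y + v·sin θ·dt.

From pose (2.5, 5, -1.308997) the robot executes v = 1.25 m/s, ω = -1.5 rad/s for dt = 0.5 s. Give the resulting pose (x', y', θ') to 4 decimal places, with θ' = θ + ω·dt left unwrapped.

(2.4310, 4.3935, -2.0590)

θ' = -1.3090 + -1.5·0.5 = -2.0590
R = v/ω = 1.25/-1.5 = -0.8333
x' = 2.5 + -0.8333·(sin -2.0590 − sin -1.3090) = 2.4310
y' = 5 − -0.8333·(cos -2.0590 − cos -1.3090) = 4.3935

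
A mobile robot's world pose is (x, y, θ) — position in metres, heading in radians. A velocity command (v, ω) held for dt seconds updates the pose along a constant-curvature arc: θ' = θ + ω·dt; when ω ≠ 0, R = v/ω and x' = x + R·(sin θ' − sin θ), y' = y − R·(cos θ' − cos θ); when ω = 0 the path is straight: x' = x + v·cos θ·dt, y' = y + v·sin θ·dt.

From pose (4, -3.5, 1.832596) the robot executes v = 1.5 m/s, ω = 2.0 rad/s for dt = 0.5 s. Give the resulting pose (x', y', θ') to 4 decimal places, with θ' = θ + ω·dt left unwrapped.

θ' = 1.8326 + 2.0·0.5 = 2.8326
R = v/ω = 1.5/2.0 = 0.7500
x' = 4 + 0.7500·(sin 2.8326 − sin 1.8326) = 3.5036
y' = -3.5 − 0.7500·(cos 2.8326 − cos 1.8326) = -2.9796

(3.5036, -2.9796, 2.8326)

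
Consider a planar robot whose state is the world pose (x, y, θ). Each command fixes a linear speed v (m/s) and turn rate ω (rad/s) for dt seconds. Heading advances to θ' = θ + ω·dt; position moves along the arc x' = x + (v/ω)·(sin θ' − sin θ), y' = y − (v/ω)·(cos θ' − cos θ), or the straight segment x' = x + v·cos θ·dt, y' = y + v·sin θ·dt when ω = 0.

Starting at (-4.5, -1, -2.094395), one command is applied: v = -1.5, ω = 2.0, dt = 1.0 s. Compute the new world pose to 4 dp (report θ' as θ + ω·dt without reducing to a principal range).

θ' = -2.0944 + 2.0·1.0 = -0.0944
R = v/ω = -1.5/2.0 = -0.7500
x' = -4.5 + -0.7500·(sin -0.0944 − sin -2.0944) = -5.0788
y' = -1 − -0.7500·(cos -0.0944 − cos -2.0944) = 0.1217

(-5.0788, 0.1217, -0.0944)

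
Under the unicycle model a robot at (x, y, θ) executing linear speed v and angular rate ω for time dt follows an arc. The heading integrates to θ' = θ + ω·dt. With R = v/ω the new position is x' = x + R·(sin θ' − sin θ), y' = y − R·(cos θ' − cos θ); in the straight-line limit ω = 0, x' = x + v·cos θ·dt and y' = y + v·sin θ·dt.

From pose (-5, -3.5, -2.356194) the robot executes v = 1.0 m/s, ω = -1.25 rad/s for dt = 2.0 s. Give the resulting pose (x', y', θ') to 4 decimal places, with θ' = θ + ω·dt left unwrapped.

(-6.3574, -2.8197, -4.8562)

θ' = -2.3562 + -1.25·2.0 = -4.8562
R = v/ω = 1.0/-1.25 = -0.8000
x' = -5 + -0.8000·(sin -4.8562 − sin -2.3562) = -6.3574
y' = -3.5 − -0.8000·(cos -4.8562 − cos -2.3562) = -2.8197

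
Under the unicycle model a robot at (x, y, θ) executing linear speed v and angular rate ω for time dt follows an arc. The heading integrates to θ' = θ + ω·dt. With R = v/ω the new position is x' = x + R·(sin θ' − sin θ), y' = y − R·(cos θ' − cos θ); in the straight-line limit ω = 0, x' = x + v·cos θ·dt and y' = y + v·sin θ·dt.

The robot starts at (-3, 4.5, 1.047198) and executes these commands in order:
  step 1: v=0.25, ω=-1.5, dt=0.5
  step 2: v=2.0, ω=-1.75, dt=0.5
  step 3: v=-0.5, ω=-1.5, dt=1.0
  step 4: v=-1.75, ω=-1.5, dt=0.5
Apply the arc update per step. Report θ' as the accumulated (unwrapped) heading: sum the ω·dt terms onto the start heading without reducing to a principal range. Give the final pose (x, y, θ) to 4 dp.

step 1: θ'=0.2972 (R=-0.1667) → pose (-2.9045, 4.5760, 0.2972)
step 2: θ'=-0.5778 (R=-1.1429) → pose (-1.9456, 4.4406, -0.5778)
step 3: θ'=-2.0778 (R=0.3333) → pose (-2.0549, 4.8817, -2.0778)
step 4: θ'=-2.8278 (R=1.1667) → pose (-1.3951, 5.4249, -2.8278)

(-1.3951, 5.4249, -2.8278)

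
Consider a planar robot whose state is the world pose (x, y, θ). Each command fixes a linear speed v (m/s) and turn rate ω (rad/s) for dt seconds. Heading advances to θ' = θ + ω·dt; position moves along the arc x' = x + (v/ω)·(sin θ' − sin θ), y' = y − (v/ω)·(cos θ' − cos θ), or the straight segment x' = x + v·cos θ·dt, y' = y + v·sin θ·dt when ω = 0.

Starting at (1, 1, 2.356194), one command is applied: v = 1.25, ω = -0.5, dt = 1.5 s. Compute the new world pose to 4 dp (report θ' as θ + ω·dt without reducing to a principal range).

θ' = 2.3562 + -0.5·1.5 = 1.6062
R = v/ω = 1.25/-0.5 = -2.5000
x' = 1 + -2.5000·(sin 1.6062 − sin 2.3562) = 0.2693
y' = 1 − -2.5000·(cos 1.6062 − cos 2.3562) = 2.6793

(0.2693, 2.6793, 1.6062)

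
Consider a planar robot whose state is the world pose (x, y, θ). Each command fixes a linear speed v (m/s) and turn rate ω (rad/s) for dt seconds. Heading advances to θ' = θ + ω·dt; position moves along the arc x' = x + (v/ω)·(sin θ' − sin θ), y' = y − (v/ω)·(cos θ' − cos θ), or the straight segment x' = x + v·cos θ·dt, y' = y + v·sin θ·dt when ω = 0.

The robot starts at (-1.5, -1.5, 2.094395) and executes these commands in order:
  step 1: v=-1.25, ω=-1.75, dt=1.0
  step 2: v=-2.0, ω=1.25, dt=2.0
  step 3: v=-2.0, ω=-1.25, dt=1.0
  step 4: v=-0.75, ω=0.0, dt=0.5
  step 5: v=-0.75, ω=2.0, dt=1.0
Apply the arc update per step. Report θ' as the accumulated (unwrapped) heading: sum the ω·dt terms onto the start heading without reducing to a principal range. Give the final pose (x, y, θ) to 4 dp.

(-0.1270, -7.7608, 3.5944)

step 1: θ'=0.3444 (R=0.7143) → pose (-1.8774, -2.5295, 0.3444)
step 2: θ'=2.8444 (R=-1.6000) → pose (-1.8058, -5.5654, 2.8444)
step 3: θ'=1.5944 (R=1.6000) → pose (-0.6748, -7.0575, 1.5944)
step 4: θ'=1.5944 (straight) → pose (-0.6659, -7.4324, 1.5944)
step 5: θ'=3.5944 (R=-0.3750) → pose (-0.1270, -7.7608, 3.5944)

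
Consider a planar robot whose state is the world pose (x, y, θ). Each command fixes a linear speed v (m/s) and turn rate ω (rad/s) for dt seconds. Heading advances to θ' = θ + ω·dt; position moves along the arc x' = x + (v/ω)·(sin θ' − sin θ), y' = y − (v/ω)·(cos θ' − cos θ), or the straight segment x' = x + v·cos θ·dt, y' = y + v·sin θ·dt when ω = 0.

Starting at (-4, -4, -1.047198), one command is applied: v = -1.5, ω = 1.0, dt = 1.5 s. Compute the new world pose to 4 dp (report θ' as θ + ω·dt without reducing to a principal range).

(-5.9553, -3.4012, 0.4528)

θ' = -1.0472 + 1.0·1.5 = 0.4528
R = v/ω = -1.5/1.0 = -1.5000
x' = -4 + -1.5000·(sin 0.4528 − sin -1.0472) = -5.9553
y' = -4 − -1.5000·(cos 0.4528 − cos -1.0472) = -3.4012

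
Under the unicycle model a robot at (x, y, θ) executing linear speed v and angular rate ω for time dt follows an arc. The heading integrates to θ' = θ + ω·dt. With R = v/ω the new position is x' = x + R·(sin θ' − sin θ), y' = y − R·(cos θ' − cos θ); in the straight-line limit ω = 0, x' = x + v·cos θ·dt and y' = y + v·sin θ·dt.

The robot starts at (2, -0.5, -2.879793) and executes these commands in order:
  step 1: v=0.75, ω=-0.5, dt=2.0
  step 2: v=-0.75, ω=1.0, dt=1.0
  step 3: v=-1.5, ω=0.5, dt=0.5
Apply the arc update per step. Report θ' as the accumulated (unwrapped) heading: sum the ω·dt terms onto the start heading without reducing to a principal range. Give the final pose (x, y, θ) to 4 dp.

step 1: θ'=-3.8798 (R=-1.5000) → pose (0.6023, -0.1606, -3.8798)
step 2: θ'=-2.8798 (R=-0.7500) → pose (1.3012, -0.3303, -2.8798)
step 3: θ'=-2.6298 (R=-3.0000) → pose (1.9940, -0.0481, -2.6298)

(1.9940, -0.0481, -2.6298)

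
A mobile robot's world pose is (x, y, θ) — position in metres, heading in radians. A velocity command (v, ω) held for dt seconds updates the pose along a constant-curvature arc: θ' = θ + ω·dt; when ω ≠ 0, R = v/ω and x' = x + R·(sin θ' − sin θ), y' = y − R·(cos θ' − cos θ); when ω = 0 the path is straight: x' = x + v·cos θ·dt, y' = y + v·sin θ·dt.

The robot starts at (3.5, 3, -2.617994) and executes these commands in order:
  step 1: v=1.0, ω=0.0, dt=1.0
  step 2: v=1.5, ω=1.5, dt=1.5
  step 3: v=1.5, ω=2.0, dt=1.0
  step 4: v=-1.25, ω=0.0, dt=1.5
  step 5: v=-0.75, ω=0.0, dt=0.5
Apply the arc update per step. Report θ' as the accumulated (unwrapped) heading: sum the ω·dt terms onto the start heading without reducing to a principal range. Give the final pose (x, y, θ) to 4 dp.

step 1: θ'=-2.6180 (straight) → pose (2.6340, 2.5000, -2.6180)
step 2: θ'=-0.3680 (R=1.0000) → pose (2.7742, 0.7009, -0.3680)
step 3: θ'=1.6320 (R=0.7500) → pose (3.7926, 1.4466, 1.6320)
step 4: θ'=1.6320 (straight) → pose (3.9073, -0.4249, 1.6320)
step 5: θ'=1.6320 (straight) → pose (3.9303, -0.7992, 1.6320)

(3.9303, -0.7992, 1.6320)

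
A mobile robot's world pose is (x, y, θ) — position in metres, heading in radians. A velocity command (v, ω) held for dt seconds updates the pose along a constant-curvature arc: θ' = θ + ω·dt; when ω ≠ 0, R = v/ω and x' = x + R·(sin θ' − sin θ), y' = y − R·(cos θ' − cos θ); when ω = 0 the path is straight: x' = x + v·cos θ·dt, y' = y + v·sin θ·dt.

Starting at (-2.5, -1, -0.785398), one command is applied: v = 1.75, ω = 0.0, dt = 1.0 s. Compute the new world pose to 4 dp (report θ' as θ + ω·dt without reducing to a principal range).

(-1.2626, -2.2374, -0.7854)

θ' = -0.7854 + 0.0·1.0 = -0.7854
ω = 0 → straight: x' = -2.5 + 1.75·cos(-0.7854)·1.0 = -1.2626
y' = -1 + 1.75·sin(-0.7854)·1.0 = -2.2374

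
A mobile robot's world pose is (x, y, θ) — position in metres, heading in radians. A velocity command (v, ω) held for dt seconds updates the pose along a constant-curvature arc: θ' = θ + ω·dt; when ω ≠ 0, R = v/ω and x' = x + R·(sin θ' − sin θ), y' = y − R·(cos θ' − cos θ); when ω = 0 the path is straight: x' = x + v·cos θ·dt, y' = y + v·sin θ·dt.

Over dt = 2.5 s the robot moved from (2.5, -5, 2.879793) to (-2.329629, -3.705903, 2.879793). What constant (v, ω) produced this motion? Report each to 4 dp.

v = 2.0000, ω = 0.0000

Δθ = 2.879793 − 2.879793 = 0.000000
ω = Δθ/dt = 0.000000/2.5 = 0.0000
ω = 0 → v = (Δx·cos θ + Δy·sin θ)/dt = 2.0000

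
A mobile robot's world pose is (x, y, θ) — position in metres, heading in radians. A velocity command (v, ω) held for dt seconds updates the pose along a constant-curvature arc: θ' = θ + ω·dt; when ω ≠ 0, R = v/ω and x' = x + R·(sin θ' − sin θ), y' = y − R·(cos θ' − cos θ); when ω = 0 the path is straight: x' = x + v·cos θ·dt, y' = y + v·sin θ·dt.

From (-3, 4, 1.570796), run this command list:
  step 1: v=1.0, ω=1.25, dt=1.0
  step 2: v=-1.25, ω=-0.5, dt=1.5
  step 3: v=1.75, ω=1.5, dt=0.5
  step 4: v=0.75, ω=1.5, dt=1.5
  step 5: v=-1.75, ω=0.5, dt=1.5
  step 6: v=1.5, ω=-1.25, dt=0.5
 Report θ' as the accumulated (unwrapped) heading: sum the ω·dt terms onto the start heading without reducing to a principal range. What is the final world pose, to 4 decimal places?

(-4.6130, 4.8717, 5.1958)

step 1: θ'=2.8208 (R=0.8000) → pose (-3.5477, 4.7592, 2.8208)
step 2: θ'=2.0708 (R=2.5000) → pose (-2.1421, 3.5853, 2.0708)
step 3: θ'=2.8208 (R=1.1667) → pose (-2.7981, 4.1331, 2.8208)
step 4: θ'=5.0708 (R=0.5000) → pose (-3.4240, 3.4832, 5.0708)
step 5: θ'=5.8208 (R=-3.5000) → pose (-5.1402, 5.3879, 5.8208)
step 6: θ'=5.1958 (R=-1.2000) → pose (-4.6130, 4.8717, 5.1958)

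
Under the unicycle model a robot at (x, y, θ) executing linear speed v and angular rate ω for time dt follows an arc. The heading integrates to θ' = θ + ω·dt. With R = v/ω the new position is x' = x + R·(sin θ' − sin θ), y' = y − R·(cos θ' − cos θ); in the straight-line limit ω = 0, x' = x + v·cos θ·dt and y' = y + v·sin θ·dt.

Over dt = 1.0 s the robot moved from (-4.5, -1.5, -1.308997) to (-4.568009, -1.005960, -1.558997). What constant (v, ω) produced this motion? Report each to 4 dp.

Δθ = -1.558997 − -1.308997 = -0.250000
ω = Δθ/dt = -0.250000/1.0 = -0.2500
R = −Δy/(cos θ' − cos θ) = 2.0000
v = R·ω = 2.0000·-0.2500 = -0.5000

v = -0.5000, ω = -0.2500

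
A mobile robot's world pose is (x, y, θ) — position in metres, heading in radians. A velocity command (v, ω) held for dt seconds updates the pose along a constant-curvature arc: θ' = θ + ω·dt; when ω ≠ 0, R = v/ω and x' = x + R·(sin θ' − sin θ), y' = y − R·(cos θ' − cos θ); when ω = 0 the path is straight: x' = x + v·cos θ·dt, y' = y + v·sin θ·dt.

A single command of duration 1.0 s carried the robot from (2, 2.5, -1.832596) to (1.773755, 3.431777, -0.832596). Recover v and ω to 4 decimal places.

v = -1.0000, ω = 1.0000

Δθ = -0.832596 − -1.832596 = 1.000000
ω = Δθ/dt = 1.000000/1.0 = 1.0000
R = −Δy/(cos θ' − cos θ) = -1.0000
v = R·ω = -1.0000·1.0000 = -1.0000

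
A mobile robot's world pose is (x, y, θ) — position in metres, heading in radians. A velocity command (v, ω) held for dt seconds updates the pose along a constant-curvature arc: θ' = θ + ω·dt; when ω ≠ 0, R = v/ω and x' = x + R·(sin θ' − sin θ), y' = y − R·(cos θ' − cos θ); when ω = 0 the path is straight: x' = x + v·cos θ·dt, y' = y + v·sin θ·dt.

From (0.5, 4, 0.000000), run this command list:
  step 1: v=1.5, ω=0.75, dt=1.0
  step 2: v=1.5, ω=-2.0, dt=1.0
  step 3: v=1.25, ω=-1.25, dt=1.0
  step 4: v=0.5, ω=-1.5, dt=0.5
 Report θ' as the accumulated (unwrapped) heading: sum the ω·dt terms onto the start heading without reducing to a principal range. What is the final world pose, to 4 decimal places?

(2.5002, 3.0436, -3.2500)

step 1: θ'=0.7500 (R=2.0000) → pose (1.8633, 4.5366, 0.7500)
step 2: θ'=-1.2500 (R=-0.7500) → pose (3.0862, 4.2243, -1.2500)
step 3: θ'=-2.5000 (R=-1.0000) → pose (2.7357, 3.1079, -2.5000)
step 4: θ'=-3.2500 (R=-0.3333) → pose (2.5002, 3.0436, -3.2500)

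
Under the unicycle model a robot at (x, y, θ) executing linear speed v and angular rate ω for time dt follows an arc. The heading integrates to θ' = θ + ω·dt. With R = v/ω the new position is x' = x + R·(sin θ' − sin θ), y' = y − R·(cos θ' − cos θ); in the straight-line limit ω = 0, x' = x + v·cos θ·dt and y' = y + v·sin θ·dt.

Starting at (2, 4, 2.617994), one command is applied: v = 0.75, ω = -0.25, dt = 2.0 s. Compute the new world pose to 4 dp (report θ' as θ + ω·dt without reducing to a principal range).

θ' = 2.6180 + -0.25·2.0 = 2.1180
R = v/ω = 0.75/-0.25 = -3.0000
x' = 2 + -3.0000·(sin 2.1180 − sin 2.6180) = 0.9380
y' = 4 − -3.0000·(cos 2.1180 − cos 2.6180) = 5.0372

(0.9380, 5.0372, 2.1180)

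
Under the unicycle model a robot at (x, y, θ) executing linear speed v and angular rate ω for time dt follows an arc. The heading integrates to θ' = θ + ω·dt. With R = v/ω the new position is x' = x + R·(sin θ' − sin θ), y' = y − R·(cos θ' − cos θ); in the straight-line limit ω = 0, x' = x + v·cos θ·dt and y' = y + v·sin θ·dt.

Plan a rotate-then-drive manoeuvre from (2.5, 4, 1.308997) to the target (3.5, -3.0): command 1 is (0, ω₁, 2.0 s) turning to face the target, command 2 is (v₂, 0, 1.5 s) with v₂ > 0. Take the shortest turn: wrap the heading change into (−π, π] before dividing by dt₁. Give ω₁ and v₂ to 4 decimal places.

ω₁ = -1.3689, v₂ = 4.7140

heading to target = atan2(-3−4, 3.5−2.5) = -1.4289
Δθ = wrap(-1.4289 − 1.3090) = -2.7379; ω₁ = Δθ/dt₁ = -1.3689
distance = √((3.5−2.5)² + (-3−4)²) = 7.0711; v₂ = distance/dt₂ = 4.7140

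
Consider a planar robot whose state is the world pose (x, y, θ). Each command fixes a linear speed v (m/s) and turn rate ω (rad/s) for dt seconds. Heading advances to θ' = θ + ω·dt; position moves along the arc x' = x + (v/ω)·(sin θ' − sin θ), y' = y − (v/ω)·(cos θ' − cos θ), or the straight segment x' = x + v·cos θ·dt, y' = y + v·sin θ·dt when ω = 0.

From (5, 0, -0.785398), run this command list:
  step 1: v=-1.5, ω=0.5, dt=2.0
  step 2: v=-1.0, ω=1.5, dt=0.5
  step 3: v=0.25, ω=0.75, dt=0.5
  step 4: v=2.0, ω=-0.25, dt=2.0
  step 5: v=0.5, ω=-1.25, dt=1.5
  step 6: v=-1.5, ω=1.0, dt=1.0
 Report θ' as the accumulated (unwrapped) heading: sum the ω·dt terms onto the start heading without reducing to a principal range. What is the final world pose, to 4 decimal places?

step 1: θ'=0.2146 (R=-3.0000) → pose (2.2398, 0.8099, 0.2146)
step 2: θ'=0.9646 (R=-0.6667) → pose (1.8339, 0.5383, 0.9646)
step 3: θ'=1.3396 (R=0.3333) → pose (1.8844, 0.6519, 1.3396)
step 4: θ'=0.8396 (R=-8.0000) → pose (3.7165, 4.1608, 0.8396)
step 5: θ'=-1.0354 (R=-0.4000) → pose (4.3583, 4.0978, -1.0354)
step 6: θ'=-0.0354 (R=-1.5000) → pose (3.1213, 4.8316, -0.0354)

(3.1213, 4.8316, -0.0354)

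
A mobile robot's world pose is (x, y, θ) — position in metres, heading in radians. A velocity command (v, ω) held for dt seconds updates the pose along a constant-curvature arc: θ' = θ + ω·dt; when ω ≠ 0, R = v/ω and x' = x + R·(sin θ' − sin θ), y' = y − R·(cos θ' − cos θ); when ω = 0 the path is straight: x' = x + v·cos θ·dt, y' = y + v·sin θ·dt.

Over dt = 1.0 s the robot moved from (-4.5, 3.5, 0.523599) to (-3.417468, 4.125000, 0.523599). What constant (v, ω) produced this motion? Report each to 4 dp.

v = 1.2500, ω = 0.0000

Δθ = 0.523599 − 0.523599 = 0.000000
ω = Δθ/dt = 0.000000/1.0 = 0.0000
ω = 0 → v = (Δx·cos θ + Δy·sin θ)/dt = 1.2500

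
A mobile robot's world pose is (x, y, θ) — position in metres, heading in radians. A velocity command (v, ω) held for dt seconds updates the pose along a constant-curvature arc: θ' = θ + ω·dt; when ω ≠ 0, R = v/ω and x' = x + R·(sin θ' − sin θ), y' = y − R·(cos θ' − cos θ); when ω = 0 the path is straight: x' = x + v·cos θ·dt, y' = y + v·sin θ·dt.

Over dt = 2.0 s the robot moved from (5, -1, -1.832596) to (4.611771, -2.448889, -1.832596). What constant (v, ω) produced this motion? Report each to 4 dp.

v = 0.7500, ω = 0.0000

Δθ = -1.832596 − -1.832596 = 0.000000
ω = Δθ/dt = 0.000000/2.0 = 0.0000
ω = 0 → v = (Δx·cos θ + Δy·sin θ)/dt = 0.7500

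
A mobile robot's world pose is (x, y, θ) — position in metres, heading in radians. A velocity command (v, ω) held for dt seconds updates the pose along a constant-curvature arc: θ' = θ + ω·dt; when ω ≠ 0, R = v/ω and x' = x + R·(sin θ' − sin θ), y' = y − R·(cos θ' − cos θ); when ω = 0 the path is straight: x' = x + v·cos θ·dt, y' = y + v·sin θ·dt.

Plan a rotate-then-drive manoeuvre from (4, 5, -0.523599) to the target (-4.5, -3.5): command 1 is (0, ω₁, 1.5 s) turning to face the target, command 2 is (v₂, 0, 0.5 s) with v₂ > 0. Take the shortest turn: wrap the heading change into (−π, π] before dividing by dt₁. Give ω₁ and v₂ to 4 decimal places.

heading to target = atan2(-3.5−5, -4.5−4) = -2.3562
Δθ = wrap(-2.3562 − -0.5236) = -1.8326; ω₁ = Δθ/dt₁ = -1.2217
distance = √((-4.5−4)² + (-3.5−5)²) = 12.0208; v₂ = distance/dt₂ = 24.0416

ω₁ = -1.2217, v₂ = 24.0416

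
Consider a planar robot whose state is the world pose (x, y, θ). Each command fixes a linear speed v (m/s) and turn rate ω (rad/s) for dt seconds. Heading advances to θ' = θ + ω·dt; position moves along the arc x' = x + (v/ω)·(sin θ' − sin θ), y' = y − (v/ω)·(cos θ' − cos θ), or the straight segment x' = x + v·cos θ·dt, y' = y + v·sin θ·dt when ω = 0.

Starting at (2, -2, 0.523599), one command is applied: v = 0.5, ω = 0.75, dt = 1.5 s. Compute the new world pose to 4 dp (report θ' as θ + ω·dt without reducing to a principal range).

(2.3313, -1.3708, 1.6486)

θ' = 0.5236 + 0.75·1.5 = 1.6486
R = v/ω = 0.5/0.75 = 0.6667
x' = 2 + 0.6667·(sin 1.6486 − sin 0.5236) = 2.3313
y' = -2 − 0.6667·(cos 1.6486 − cos 0.5236) = -1.3708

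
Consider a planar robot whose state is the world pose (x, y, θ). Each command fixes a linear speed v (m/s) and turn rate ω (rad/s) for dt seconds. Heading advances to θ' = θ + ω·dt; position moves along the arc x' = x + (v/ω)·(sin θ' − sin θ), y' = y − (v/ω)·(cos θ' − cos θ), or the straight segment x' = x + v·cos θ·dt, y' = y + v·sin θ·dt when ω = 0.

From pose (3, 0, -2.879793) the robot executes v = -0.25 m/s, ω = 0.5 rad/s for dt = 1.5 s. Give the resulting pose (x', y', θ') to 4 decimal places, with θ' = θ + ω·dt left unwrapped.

θ' = -2.8798 + 0.5·1.5 = -2.1298
R = v/ω = -0.25/0.5 = -0.5000
x' = 3 + -0.5000·(sin -2.1298 − sin -2.8798) = 3.2945
y' = 0 − -0.5000·(cos -2.1298 − cos -2.8798) = 0.2178

(3.2945, 0.2178, -2.1298)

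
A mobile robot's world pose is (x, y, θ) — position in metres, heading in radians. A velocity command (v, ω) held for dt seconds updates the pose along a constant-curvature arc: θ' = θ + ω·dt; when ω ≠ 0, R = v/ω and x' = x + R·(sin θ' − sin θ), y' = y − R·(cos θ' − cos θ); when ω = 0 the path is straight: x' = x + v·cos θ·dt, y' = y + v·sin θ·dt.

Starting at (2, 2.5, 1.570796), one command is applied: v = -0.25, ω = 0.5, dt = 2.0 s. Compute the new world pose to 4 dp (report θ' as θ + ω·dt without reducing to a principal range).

θ' = 1.5708 + 0.5·2.0 = 2.5708
R = v/ω = -0.25/0.5 = -0.5000
x' = 2 + -0.5000·(sin 2.5708 − sin 1.5708) = 2.2298
y' = 2.5 − -0.5000·(cos 2.5708 − cos 1.5708) = 2.0793

(2.2298, 2.0793, 2.5708)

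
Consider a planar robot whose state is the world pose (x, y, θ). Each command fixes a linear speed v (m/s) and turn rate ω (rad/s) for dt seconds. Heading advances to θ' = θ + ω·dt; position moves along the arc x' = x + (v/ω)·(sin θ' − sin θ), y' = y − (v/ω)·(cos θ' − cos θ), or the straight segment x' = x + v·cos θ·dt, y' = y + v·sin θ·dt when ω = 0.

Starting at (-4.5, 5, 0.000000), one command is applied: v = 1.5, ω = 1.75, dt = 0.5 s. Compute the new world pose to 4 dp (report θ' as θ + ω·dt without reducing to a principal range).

θ' = 0.0000 + 1.75·0.5 = 0.8750
R = v/ω = 1.5/1.75 = 0.8571
x' = -4.5 + 0.8571·(sin 0.8750 − sin 0.0000) = -3.8421
y' = 5 − 0.8571·(cos 0.8750 − cos 0.0000) = 5.3077

(-3.8421, 5.3077, 0.8750)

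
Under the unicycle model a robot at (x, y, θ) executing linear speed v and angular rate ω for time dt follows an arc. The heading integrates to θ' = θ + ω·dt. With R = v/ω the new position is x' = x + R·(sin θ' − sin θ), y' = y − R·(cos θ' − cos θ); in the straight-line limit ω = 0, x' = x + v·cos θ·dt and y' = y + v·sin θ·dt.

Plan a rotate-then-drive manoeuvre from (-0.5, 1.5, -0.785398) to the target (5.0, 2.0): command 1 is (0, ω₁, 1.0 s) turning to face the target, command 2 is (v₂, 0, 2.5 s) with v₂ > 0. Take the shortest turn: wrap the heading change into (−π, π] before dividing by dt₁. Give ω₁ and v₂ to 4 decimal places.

heading to target = atan2(2−1.5, 5−-0.5) = 0.0907
Δθ = wrap(0.0907 − -0.7854) = 0.8761; ω₁ = Δθ/dt₁ = 0.8761
distance = √((5−-0.5)² + (2−1.5)²) = 5.5227; v₂ = distance/dt₂ = 2.2091

ω₁ = 0.8761, v₂ = 2.2091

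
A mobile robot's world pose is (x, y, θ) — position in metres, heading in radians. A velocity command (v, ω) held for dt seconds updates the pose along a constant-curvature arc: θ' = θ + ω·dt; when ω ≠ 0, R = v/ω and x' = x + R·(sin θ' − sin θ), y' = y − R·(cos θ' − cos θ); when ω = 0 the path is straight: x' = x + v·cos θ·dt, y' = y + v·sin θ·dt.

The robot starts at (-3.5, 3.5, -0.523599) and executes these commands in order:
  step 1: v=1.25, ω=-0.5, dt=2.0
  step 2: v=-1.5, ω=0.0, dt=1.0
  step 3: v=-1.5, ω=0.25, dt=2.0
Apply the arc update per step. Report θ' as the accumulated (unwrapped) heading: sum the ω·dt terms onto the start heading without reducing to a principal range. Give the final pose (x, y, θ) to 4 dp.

step 1: θ'=-1.5236 (R=-2.5000) → pose (-2.2528, 1.4529, -1.5236)
step 2: θ'=-1.5236 (straight) → pose (-2.3236, 2.9512, -1.5236)
step 3: θ'=-1.0236 (R=-6.0000) → pose (-3.1930, 5.7899, -1.0236)

(-3.1930, 5.7899, -1.0236)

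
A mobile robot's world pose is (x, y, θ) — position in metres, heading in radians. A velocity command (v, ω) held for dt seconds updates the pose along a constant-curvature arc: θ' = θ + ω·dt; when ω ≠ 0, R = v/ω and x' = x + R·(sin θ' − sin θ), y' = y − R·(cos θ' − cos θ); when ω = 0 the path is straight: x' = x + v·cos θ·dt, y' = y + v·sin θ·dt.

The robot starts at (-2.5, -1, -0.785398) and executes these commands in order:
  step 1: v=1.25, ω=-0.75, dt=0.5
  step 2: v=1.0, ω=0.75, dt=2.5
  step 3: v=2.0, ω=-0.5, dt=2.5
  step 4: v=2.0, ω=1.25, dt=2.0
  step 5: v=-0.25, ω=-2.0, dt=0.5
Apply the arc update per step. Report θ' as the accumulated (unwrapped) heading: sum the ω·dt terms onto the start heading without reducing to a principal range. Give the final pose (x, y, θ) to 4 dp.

step 1: θ'=-1.1604 (R=-1.6667) → pose (-2.1502, -1.5136, -1.1604)
step 2: θ'=0.7146 (R=1.3333) → pose (-0.0539, -1.9887, 0.7146)
step 3: θ'=-0.5354 (R=-4.0000) → pose (4.6081, -1.5699, -0.5354)
step 4: θ'=1.9646 (R=1.6000) → pose (6.9020, 0.4202, 1.9646)
step 5: θ'=0.9646 (R=0.1250) → pose (6.8892, 0.3010, 0.9646)

(6.8892, 0.3010, 0.9646)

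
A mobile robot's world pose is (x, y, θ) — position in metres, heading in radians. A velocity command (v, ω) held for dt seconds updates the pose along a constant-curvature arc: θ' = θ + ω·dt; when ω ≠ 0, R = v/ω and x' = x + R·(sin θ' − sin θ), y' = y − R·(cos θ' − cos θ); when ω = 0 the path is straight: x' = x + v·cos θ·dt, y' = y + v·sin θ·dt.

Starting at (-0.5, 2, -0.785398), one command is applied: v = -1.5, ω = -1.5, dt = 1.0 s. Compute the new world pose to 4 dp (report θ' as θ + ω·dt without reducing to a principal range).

(-0.5482, 3.3624, -2.2854)

θ' = -0.7854 + -1.5·1.0 = -2.2854
R = v/ω = -1.5/-1.5 = 1.0000
x' = -0.5 + 1.0000·(sin -2.2854 − sin -0.7854) = -0.5482
y' = 2 − 1.0000·(cos -2.2854 − cos -0.7854) = 3.3624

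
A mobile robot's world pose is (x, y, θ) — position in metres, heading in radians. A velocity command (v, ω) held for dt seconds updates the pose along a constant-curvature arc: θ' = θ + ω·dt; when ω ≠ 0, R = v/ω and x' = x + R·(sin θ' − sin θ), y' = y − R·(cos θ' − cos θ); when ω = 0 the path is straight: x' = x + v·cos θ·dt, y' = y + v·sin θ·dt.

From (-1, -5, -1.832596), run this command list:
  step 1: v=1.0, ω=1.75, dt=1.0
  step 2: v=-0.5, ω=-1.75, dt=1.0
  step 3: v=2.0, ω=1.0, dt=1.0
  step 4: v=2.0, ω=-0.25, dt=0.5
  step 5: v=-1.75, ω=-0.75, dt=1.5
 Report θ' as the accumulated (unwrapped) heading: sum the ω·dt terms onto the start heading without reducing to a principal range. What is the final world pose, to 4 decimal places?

(0.2038, -5.5165, -2.0826)

step 1: θ'=-0.0826 (R=0.5714) → pose (-0.4952, -5.7174, -0.0826)
step 2: θ'=-1.8326 (R=0.2857) → pose (-0.7476, -5.3587, -1.8326)
step 3: θ'=-0.8326 (R=2.0000) → pose (-0.2951, -7.2222, -0.8326)
step 4: θ'=-0.9576 (R=-8.0000) → pose (0.3299, -8.0020, -0.9576)
step 5: θ'=-2.0826 (R=2.3333) → pose (0.2038, -5.5165, -2.0826)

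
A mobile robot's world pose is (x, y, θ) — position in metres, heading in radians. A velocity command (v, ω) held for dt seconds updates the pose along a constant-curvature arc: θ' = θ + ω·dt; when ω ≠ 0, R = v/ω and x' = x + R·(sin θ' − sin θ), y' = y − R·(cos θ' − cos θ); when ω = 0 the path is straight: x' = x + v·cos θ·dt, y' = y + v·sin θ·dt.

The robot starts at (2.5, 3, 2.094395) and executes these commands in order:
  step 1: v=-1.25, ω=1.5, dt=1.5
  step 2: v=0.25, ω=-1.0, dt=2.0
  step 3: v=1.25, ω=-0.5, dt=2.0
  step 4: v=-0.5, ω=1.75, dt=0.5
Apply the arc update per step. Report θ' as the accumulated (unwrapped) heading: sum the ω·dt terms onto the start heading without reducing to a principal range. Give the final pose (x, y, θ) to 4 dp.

step 1: θ'=4.3444 (R=-0.8333) → pose (3.9992, 3.1169, 4.3444)
step 2: θ'=2.3444 (R=-0.2500) → pose (3.5871, 3.0321, 2.3444)
step 3: θ'=1.3444 (R=-2.5000) → pose (2.9394, 5.3401, 1.3444)
step 4: θ'=2.2194 (R=-0.2857) → pose (2.9901, 5.1034, 2.2194)

(2.9901, 5.1034, 2.2194)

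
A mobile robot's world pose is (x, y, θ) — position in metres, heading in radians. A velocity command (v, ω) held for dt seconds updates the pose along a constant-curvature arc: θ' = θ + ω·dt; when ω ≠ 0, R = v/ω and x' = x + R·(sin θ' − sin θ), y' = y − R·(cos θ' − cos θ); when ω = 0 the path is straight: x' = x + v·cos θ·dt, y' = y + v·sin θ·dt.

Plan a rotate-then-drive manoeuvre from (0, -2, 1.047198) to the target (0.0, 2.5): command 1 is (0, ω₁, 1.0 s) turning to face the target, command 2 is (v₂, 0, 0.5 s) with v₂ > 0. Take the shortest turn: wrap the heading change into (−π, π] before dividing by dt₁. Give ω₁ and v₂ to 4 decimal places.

heading to target = atan2(2.5−-2, 0−0) = 1.5708
Δθ = wrap(1.5708 − 1.0472) = 0.5236; ω₁ = Δθ/dt₁ = 0.5236
distance = √((0−0)² + (2.5−-2)²) = 4.5000; v₂ = distance/dt₂ = 9.0000

ω₁ = 0.5236, v₂ = 9.0000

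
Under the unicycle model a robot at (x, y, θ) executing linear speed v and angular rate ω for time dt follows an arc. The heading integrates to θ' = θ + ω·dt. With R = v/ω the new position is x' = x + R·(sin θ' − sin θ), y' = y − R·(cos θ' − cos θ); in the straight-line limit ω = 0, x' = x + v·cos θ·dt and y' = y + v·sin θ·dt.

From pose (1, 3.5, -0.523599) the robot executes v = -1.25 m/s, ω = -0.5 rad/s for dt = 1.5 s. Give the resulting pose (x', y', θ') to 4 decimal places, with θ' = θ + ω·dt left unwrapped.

(-0.1404, 4.9330, -1.2736)

θ' = -0.5236 + -0.5·1.5 = -1.2736
R = v/ω = -1.25/-0.5 = 2.5000
x' = 1 + 2.5000·(sin -1.2736 − sin -0.5236) = -0.1404
y' = 3.5 − 2.5000·(cos -1.2736 − cos -0.5236) = 4.9330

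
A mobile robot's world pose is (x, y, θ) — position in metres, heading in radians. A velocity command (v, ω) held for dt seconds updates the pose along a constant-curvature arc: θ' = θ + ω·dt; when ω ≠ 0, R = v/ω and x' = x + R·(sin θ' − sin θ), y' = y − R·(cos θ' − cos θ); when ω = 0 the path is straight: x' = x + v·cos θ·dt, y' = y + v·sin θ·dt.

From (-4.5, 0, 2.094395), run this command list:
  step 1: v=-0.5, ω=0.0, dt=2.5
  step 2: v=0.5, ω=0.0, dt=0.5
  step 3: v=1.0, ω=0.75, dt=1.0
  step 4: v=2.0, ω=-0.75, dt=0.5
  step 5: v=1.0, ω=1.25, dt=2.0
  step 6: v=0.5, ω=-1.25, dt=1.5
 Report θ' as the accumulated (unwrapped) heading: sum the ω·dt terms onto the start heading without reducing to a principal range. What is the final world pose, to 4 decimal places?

step 1: θ'=2.0944 (straight) → pose (-3.8750, -1.0825, 2.0944)
step 2: θ'=2.0944 (straight) → pose (-4.0000, -0.8660, 2.0944)
step 3: θ'=2.8444 (R=1.3333) → pose (-4.7642, -0.2578, 2.8444)
step 4: θ'=2.4694 (R=-2.6667) → pose (-5.6439, 0.2054, 2.4694)
step 5: θ'=4.9694 (R=0.8000) → pose (-6.9158, -0.6239, 4.9694)
step 6: θ'=3.0944 (R=-0.4000) → pose (-7.3215, -1.1251, 3.0944)

(-7.3215, -1.1251, 3.0944)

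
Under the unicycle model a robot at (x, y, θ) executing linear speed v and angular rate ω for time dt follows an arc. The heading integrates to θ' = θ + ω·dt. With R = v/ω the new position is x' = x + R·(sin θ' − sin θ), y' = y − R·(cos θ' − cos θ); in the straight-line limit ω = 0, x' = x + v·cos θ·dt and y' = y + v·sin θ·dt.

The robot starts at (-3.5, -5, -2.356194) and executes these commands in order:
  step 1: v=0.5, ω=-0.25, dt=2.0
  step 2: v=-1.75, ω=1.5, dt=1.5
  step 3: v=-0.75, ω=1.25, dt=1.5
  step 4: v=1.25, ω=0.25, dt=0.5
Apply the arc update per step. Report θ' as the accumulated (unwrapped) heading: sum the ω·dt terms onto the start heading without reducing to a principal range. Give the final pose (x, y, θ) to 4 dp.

(-4.7814, -3.1345, 1.3938)

step 1: θ'=-2.8562 (R=-2.0000) → pose (-4.3511, -5.5049, -2.8562)
step 2: θ'=-0.6062 (R=-1.1667) → pose (-4.0149, -3.4266, -0.6062)
step 3: θ'=1.2688 (R=-0.6000) → pose (-4.9296, -3.7413, 1.2688)
step 4: θ'=1.3938 (R=5.0000) → pose (-4.7814, -3.1345, 1.3938)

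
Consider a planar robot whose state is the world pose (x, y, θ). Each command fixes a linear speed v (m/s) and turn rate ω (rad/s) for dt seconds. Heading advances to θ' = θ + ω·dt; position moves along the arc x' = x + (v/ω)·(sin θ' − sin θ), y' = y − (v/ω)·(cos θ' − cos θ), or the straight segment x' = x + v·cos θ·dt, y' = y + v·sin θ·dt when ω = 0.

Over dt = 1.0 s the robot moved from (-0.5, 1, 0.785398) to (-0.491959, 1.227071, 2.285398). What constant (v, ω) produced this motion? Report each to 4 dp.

v = 0.2500, ω = 1.5000

Δθ = 2.285398 − 0.785398 = 1.500000
ω = Δθ/dt = 1.500000/1.0 = 1.5000
R = −Δy/(cos θ' − cos θ) = 0.1667
v = R·ω = 0.1667·1.5000 = 0.2500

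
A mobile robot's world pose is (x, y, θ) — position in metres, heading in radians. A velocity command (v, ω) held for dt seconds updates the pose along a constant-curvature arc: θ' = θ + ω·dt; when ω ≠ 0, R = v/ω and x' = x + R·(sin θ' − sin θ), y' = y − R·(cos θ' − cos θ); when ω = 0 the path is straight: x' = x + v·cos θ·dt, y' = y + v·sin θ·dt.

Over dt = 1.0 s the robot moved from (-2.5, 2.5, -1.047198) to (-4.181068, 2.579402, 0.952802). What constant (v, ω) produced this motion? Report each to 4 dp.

v = -2.0000, ω = 2.0000

Δθ = 0.952802 − -1.047198 = 2.000000
ω = Δθ/dt = 2.000000/1.0 = 2.0000
R = Δx/(sin θ' − sin θ) = -1.0000
v = R·ω = -1.0000·2.0000 = -2.0000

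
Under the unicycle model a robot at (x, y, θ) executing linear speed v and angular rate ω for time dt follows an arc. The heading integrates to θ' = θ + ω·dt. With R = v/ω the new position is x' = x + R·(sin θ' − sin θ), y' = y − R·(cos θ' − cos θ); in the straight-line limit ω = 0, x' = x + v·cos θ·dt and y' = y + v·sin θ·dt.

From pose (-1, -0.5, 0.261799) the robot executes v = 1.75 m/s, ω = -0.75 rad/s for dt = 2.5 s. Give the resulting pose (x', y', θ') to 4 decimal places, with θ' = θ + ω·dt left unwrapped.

(1.9351, -2.8527, -1.6132)

θ' = 0.2618 + -0.75·2.5 = -1.6132
R = v/ω = 1.75/-0.75 = -2.3333
x' = -1 + -2.3333·(sin -1.6132 − sin 0.2618) = 1.9351
y' = -0.5 − -2.3333·(cos -1.6132 − cos 0.2618) = -2.8527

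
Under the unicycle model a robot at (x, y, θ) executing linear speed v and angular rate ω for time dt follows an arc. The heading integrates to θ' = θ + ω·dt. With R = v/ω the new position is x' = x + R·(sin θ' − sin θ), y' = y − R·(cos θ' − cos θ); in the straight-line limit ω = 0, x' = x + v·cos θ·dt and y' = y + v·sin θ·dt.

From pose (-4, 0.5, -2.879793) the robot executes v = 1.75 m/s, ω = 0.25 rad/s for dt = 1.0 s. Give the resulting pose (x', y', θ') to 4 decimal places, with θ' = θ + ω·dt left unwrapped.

(-5.6165, -0.1584, -2.6298)

θ' = -2.8798 + 0.25·1.0 = -2.6298
R = v/ω = 1.75/0.25 = 7.0000
x' = -4 + 7.0000·(sin -2.6298 − sin -2.8798) = -5.6165
y' = 0.5 − 7.0000·(cos -2.6298 − cos -2.8798) = -0.1584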